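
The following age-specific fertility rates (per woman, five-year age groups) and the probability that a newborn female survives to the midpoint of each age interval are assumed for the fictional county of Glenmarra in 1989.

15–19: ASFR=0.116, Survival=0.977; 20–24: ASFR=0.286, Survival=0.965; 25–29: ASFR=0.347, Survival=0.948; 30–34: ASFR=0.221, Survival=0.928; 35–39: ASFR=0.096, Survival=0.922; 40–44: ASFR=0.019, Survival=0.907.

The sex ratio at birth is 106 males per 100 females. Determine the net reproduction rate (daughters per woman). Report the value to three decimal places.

2.498

Proportion female at birth = 100 / (100 + 106) = 0.48544.
Weighting each age-specific rate by interval width and survival:
  15–19: 5 × 0.116 × 0.977 = 0.56666
  20–24: 5 × 0.286 × 0.965 = 1.37995
  25–29: 5 × 0.347 × 0.948 = 1.64478
  30–34: 5 × 0.221 × 0.928 = 1.02544
  35–39: 5 × 0.096 × 0.922 = 0.44256
  40–44: 5 × 0.019 × 0.907 = 0.08617
Sum = 5.14556
NRR = 0.48544 × 5.14556 = 2.49786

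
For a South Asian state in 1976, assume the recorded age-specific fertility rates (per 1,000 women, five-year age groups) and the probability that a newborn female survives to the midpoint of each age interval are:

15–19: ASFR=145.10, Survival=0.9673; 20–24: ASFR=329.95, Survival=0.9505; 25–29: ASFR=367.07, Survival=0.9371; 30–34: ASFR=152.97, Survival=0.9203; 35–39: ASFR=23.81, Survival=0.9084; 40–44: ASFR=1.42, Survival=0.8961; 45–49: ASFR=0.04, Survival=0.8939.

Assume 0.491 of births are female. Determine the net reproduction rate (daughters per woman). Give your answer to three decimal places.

Proportion female at birth = 0.491.
Each age group contributes 5 × ASFR × survival:
  15–19: 5 × 145.10/1000 × 0.9673 = 0.70178
  20–24: 5 × 329.95/1000 × 0.9505 = 1.56809
  25–29: 5 × 367.07/1000 × 0.9371 = 1.71991
  30–34: 5 × 152.97/1000 × 0.9203 = 0.70389
  35–39: 5 × 23.81/1000 × 0.9084 = 0.10815
  40–44: 5 × 1.42/1000 × 0.8961 = 0.00636
  45–49: 5 × 0.04/1000 × 0.8939 = 0.00018
Sum = 4.80836
NRR = 0.491 × 4.80836 = 2.36090

2.361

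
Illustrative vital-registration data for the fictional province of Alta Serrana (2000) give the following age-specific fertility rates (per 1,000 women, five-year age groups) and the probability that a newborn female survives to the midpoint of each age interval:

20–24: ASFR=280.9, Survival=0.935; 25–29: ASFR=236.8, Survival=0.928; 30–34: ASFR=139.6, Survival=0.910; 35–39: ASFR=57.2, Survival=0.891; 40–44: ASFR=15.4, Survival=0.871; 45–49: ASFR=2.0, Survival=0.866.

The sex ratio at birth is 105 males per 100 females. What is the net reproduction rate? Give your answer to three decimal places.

1.648

Proportion female at birth = 100 / (100 + 105) = 0.48780.
Weighting each age-specific rate by interval width and survival:
  20–24: 5 × 280.9/1000 × 0.935 = 1.31321
  25–29: 5 × 236.8/1000 × 0.928 = 1.09875
  30–34: 5 × 139.6/1000 × 0.910 = 0.63518
  35–39: 5 × 57.2/1000 × 0.891 = 0.25483
  40–44: 5 × 15.4/1000 × 0.871 = 0.06707
  45–49: 5 × 2.0/1000 × 0.866 = 0.00866
Sum = 3.37770
NRR = 0.48780 × 3.37770 = 1.64764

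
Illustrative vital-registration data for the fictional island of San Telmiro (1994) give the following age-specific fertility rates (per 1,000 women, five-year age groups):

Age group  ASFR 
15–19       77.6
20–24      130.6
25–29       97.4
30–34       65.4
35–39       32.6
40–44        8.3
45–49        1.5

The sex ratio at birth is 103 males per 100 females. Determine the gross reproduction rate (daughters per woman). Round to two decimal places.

1.02

Proportion female at birth = 100 / (100 + 103) = 0.49261.
Sum of ASFRs = 77.6 + 130.6 + 97.4 + 65.4 + 32.6 + 8.3 + 1.5 = 413.4
TFR = 5 × 413.4 / 1000 = 2.067
GRR = 0.49261 × 2.067 = 1.01822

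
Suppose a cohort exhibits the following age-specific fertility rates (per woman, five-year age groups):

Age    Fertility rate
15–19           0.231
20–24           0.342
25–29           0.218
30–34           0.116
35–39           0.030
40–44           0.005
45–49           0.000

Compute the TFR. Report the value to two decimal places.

Sum of ASFRs = 0.231 + 0.342 + 0.218 + 0.116 + 0.030 + 0.005 + 0.000 = 0.942
TFR = 5 × 0.942 = 4.71

4.71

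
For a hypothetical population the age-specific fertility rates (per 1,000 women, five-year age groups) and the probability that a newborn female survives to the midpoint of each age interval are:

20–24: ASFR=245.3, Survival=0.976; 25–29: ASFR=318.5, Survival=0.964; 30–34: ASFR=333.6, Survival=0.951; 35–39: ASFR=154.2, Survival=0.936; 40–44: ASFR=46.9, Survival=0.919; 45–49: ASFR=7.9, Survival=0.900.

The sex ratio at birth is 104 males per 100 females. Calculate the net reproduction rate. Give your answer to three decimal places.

Proportion female at birth = 100 / (100 + 104) = 0.49020.
Per-age-group product (5 × ASFR × survival probability):
  20–24: 5 × 245.3/1000 × 0.976 = 1.19706
  25–29: 5 × 318.5/1000 × 0.964 = 1.53517
  30–34: 5 × 333.6/1000 × 0.951 = 1.58627
  35–39: 5 × 154.2/1000 × 0.936 = 0.72166
  40–44: 5 × 46.9/1000 × 0.919 = 0.21551
  45–49: 5 × 7.9/1000 × 0.900 = 0.03555
Sum = 5.29122
NRR = 0.49020 × 5.29122 = 2.59376

2.594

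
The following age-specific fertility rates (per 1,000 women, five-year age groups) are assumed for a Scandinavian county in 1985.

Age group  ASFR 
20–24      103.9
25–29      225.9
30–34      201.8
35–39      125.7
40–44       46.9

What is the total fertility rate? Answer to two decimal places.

Sum of ASFRs = 103.9 + 225.9 + 201.8 + 125.7 + 46.9 = 704.2
TFR = 5 × 704.2 / 1000 = 3.521

3.52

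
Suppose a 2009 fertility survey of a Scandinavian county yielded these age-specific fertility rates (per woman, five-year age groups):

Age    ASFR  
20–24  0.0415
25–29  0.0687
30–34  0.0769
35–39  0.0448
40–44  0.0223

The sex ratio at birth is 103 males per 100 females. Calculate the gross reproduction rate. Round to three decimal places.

Proportion female at birth = 100 / (100 + 103) = 0.49261.
Sum of ASFRs = 0.0415 + 0.0687 + 0.0769 + 0.0448 + 0.0223 = 0.2542
TFR = 5 × 0.2542 = 1.271
GRR = 0.49261 × 1.271 = 0.62611

0.626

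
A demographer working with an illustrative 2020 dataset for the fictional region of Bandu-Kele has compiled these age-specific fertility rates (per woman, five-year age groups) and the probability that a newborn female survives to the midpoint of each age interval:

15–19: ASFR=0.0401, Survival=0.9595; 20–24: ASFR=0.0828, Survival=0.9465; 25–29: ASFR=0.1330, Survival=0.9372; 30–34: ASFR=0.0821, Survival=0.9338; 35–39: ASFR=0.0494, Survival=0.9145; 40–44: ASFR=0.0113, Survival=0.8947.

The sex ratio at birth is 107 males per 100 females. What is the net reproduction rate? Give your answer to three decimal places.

Proportion female at birth = 100 / (100 + 107) = 0.48309.
Survival-weighted fertility by age (5·fₓ·Sₓ):
  15–19: 5 × 0.0401 × 0.9595 = 0.19238
  20–24: 5 × 0.0828 × 0.9465 = 0.39185
  25–29: 5 × 0.1330 × 0.9372 = 0.62324
  30–34: 5 × 0.0821 × 0.9338 = 0.38332
  35–39: 5 × 0.0494 × 0.9145 = 0.22588
  40–44: 5 × 0.0113 × 0.8947 = 0.05055
Sum = 1.86722
NRR = 0.48309 × 1.86722 = 0.90204
An NRR under 1 implies long-run decline under these rates.

0.902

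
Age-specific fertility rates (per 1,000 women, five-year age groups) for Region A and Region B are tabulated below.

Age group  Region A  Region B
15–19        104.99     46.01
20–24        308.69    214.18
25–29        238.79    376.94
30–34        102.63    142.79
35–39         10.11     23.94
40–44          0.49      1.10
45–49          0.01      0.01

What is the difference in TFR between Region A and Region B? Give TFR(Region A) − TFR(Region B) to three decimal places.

-0.196

Region A:
  Sum of ASFRs = 104.99 + 308.69 + 238.79 + 102.63 + 10.11 + 0.49 + 0.01 = 765.71
  TFR = 5 × 765.71 / 1000 = 3.82855
Region B:
  Sum of ASFRs = 46.01 + 214.18 + 376.94 + 142.79 + 23.94 + 1.10 + 0.01 = 804.97
  TFR = 5 × 804.97 / 1000 = 4.02485
Difference = 3.82855 − 4.02485 = -0.1963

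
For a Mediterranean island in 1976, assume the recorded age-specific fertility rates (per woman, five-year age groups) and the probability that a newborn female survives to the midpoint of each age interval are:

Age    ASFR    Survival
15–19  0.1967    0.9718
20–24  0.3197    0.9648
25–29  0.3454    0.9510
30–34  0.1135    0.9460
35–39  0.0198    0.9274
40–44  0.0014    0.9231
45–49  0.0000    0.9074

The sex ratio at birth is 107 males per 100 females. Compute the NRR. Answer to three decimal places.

2.307

Proportion female at birth = 100 / (100 + 107) = 0.48309.
Weighting each age-specific rate by interval width and survival:
  15–19: 5 × 0.1967 × 0.9718 = 0.95577
  20–24: 5 × 0.3197 × 0.9648 = 1.54223
  25–29: 5 × 0.3454 × 0.9510 = 1.64238
  30–34: 5 × 0.1135 × 0.9460 = 0.53686
  35–39: 5 × 0.0198 × 0.9274 = 0.09181
  40–44: 5 × 0.0014 × 0.9231 = 0.00646
  45–49: 5 × 0.0000 × 0.9074 = 0.00000
Sum = 4.77551
NRR = 0.48309 × 4.77551 = 2.30700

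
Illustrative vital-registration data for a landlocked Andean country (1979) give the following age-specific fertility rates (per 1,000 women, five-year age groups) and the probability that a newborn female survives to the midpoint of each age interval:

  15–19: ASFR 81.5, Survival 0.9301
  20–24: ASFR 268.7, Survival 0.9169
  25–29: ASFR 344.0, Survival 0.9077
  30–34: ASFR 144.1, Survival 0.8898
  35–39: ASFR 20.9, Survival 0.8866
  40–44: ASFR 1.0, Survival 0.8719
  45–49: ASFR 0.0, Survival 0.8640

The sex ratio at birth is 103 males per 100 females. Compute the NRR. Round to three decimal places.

Proportion female at birth = 100 / (100 + 103) = 0.49261.
Weighting each age-specific rate by interval width and survival:
  15–19: 5 × 81.5/1000 × 0.9301 = 0.37902
  20–24: 5 × 268.7/1000 × 0.9169 = 1.23186
  25–29: 5 × 344.0/1000 × 0.9077 = 1.56124
  30–34: 5 × 144.1/1000 × 0.8898 = 0.64110
  35–39: 5 × 20.9/1000 × 0.8866 = 0.09265
  40–44: 5 × 1.0/1000 × 0.8719 = 0.00436
  45–49: 5 × 0.0/1000 × 0.8640 = 0.00000
Sum = 3.91023
NRR = 0.49261 × 3.91023 = 1.92622
With NRR above 1 the population is above replacement fertility.

1.926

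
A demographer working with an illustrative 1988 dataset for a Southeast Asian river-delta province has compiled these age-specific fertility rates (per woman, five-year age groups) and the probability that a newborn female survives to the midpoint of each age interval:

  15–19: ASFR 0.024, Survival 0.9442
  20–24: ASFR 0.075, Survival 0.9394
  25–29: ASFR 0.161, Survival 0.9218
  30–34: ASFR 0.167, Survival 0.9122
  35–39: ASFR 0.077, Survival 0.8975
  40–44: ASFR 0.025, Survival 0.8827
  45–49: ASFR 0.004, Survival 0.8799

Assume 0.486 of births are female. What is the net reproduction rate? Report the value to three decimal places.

1.187

Proportion female at birth = 0.486.
Each age group contributes 5 × ASFR × survival:
  15–19: 5 × 0.024 × 0.9442 = 0.11330
  20–24: 5 × 0.075 × 0.9394 = 0.35228
  25–29: 5 × 0.161 × 0.9218 = 0.74205
  30–34: 5 × 0.167 × 0.9122 = 0.76169
  35–39: 5 × 0.077 × 0.8975 = 0.34554
  40–44: 5 × 0.025 × 0.8827 = 0.11034
  45–49: 5 × 0.004 × 0.8799 = 0.01760
Sum = 2.44280
NRR = 0.486 × 2.44280 = 1.18720
NRR > 1, so each generation more than replaces itself.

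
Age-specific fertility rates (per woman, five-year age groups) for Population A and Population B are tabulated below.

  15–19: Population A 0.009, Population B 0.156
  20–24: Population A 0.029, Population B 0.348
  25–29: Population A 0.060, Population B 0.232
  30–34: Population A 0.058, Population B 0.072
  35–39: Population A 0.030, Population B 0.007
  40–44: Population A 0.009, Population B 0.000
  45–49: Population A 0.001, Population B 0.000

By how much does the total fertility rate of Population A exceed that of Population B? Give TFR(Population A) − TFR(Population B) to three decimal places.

-3.095

Population A:
  Sum of ASFRs = 0.009 + 0.029 + 0.060 + 0.058 + 0.030 + 0.009 + 0.001 = 0.196
  TFR = 5 × 0.196 = 0.98
Population B:
  Sum of ASFRs = 0.156 + 0.348 + 0.232 + 0.072 + 0.007 + 0.000 + 0.000 = 0.815
  TFR = 5 × 0.815 = 4.075
Difference = 0.98 − 4.075 = -3.095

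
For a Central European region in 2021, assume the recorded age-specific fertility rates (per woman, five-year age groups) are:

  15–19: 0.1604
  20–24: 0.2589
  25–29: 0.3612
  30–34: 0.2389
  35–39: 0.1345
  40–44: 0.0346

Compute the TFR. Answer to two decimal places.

Sum of ASFRs = 0.1604 + 0.2589 + 0.3612 + 0.2389 + 0.1345 + 0.0346 = 1.1885
TFR = 5 × 1.1885 = 5.9425

5.94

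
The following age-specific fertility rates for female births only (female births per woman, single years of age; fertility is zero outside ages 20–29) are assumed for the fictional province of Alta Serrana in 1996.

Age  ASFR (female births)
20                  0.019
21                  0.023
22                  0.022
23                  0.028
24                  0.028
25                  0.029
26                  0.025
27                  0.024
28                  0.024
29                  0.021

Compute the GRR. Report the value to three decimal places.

0.243

Sum of female ASFRs = 0.019 + 0.023 + 0.022 + 0.028 + 0.028 + 0.029 + 0.025 + 0.024 + 0.024 + 0.021 = 0.243
GRR = 0.243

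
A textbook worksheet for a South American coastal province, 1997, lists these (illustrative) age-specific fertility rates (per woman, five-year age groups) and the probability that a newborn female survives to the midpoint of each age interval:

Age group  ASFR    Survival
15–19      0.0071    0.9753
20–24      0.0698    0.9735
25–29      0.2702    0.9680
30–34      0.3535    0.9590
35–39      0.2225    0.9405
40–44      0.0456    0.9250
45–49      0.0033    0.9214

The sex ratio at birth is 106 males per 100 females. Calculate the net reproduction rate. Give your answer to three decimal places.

2.257

Proportion female at birth = 100 / (100 + 106) = 0.48544.
Survival-weighted fertility by age (5·fₓ·Sₓ):
  15–19: 5 × 0.0071 × 0.9753 = 0.03462
  20–24: 5 × 0.0698 × 0.9735 = 0.33975
  25–29: 5 × 0.2702 × 0.9680 = 1.30777
  30–34: 5 × 0.3535 × 0.9590 = 1.69503
  35–39: 5 × 0.2225 × 0.9405 = 1.04631
  40–44: 5 × 0.0456 × 0.9250 = 0.21090
  45–49: 5 × 0.0033 × 0.9214 = 0.01520
Sum = 4.64958
NRR = 0.48544 × 4.64958 = 2.25709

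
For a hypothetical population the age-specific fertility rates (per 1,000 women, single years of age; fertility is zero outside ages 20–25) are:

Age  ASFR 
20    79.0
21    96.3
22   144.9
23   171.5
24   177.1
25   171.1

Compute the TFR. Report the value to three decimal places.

0.840

Sum of ASFRs = 79.0 + 96.3 + 144.9 + 171.5 + 177.1 + 171.1 = 839.9
TFR = 839.9 / 1000 = 0.8399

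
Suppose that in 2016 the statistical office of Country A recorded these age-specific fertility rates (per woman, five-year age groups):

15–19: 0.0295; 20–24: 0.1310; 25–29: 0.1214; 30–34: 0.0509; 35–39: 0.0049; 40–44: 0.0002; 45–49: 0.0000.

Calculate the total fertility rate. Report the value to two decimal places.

1.69

Sum of ASFRs = 0.0295 + 0.1310 + 0.1214 + 0.0509 + 0.0049 + 0.0002 + 0.0000 = 0.3379
TFR = 5 × 0.3379 = 1.6895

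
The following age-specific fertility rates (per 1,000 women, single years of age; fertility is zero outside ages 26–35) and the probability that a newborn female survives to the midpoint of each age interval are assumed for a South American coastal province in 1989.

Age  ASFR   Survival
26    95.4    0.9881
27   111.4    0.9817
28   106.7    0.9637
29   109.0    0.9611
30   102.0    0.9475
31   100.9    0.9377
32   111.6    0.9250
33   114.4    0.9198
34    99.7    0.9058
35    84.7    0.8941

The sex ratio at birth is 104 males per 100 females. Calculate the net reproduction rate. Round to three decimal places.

0.479

Proportion female at birth = 100 / (100 + 104) = 0.49020.
Survival-weighted fertility by age (1·fₓ·Sₓ):
  26: 1 × 95.4/1000 × 0.9881 = 0.09426
  27: 1 × 111.4/1000 × 0.9817 = 0.10936
  28: 1 × 106.7/1000 × 0.9637 = 0.10283
  29: 1 × 109.0/1000 × 0.9611 = 0.10476
  30: 1 × 102.0/1000 × 0.9475 = 0.09665
  31: 1 × 100.9/1000 × 0.9377 = 0.09461
  32: 1 × 111.6/1000 × 0.9250 = 0.10323
  33: 1 × 114.4/1000 × 0.9198 = 0.10523
  34: 1 × 99.7/1000 × 0.9058 = 0.09031
  35: 1 × 84.7/1000 × 0.8941 = 0.07573
Sum = 0.97697
NRR = 0.49020 × 0.97697 = 0.47891
NRR < 1, so the cohort does not fully replace itself.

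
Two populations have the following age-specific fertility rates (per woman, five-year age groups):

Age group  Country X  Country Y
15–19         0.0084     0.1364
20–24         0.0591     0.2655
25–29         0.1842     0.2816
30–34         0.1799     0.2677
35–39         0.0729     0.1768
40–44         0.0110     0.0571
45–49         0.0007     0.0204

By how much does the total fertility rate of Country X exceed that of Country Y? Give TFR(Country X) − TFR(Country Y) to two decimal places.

-3.45

Country X:
  Sum of ASFRs = 0.0084 + 0.0591 + 0.1842 + 0.1799 + 0.0729 + 0.0110 + 0.0007 = 0.5162
  TFR = 5 × 0.5162 = 2.581
Country Y:
  Sum of ASFRs = 0.1364 + 0.2655 + 0.2816 + 0.2677 + 0.1768 + 0.0571 + 0.0204 = 1.2055
  TFR = 5 × 1.2055 = 6.0275
Difference = 2.581 − 6.0275 = -3.4465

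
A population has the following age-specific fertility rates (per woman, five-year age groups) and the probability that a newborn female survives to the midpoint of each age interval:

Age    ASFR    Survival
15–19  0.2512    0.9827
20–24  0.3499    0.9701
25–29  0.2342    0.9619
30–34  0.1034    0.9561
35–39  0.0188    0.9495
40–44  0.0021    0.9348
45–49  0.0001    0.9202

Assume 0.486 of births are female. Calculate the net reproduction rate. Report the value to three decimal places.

2.261

Proportion female at birth = 0.486.
Each age group contributes 5 × ASFR × survival:
  15–19: 5 × 0.2512 × 0.9827 = 1.23427
  20–24: 5 × 0.3499 × 0.9701 = 1.69719
  25–29: 5 × 0.2342 × 0.9619 = 1.12638
  30–34: 5 × 0.1034 × 0.9561 = 0.49430
  35–39: 5 × 0.0188 × 0.9495 = 0.08925
  40–44: 5 × 0.0021 × 0.9348 = 0.00982
  45–49: 5 × 0.0001 × 0.9202 = 0.00046
Sum = 4.65167
NRR = 0.486 × 4.65167 = 2.26071
With NRR above 1 the population is above replacement fertility.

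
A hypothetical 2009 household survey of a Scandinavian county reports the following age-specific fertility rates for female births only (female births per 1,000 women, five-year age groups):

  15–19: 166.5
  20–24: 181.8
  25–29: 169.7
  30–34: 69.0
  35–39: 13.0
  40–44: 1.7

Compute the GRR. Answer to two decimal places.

3.01

Sum of female ASFRs = 166.5 + 181.8 + 169.7 + 69.0 + 13.0 + 1.7 = 601.7
GRR = 5 × 601.7 / 1000 = 3.0085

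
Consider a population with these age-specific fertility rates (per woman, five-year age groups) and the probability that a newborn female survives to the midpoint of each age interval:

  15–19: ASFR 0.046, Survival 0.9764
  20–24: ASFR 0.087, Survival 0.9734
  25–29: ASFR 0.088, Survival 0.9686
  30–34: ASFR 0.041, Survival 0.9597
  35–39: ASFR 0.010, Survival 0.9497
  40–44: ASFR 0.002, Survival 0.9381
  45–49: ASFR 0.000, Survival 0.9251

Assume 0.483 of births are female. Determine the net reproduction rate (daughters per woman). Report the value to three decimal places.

Proportion female at birth = 0.483.
Survival-weighted fertility by age (5·fₓ·Sₓ):
  15–19: 5 × 0.046 × 0.9764 = 0.22457
  20–24: 5 × 0.087 × 0.9734 = 0.42343
  25–29: 5 × 0.088 × 0.9686 = 0.42618
  30–34: 5 × 0.041 × 0.9597 = 0.19674
  35–39: 5 × 0.010 × 0.9497 = 0.04749
  40–44: 5 × 0.002 × 0.9381 = 0.00938
  45–49: 5 × 0.000 × 0.9251 = 0.00000
Sum = 1.32779
NRR = 0.483 × 1.32779 = 0.64132
An NRR under 1 implies long-run decline under these rates.

0.641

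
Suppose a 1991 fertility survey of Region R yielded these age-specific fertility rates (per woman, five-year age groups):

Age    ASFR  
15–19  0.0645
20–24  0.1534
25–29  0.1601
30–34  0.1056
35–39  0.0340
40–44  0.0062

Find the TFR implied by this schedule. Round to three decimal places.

2.619

Sum of ASFRs = 0.0645 + 0.1534 + 0.1601 + 0.1056 + 0.0340 + 0.0062 = 0.5238
TFR = 5 × 0.5238 = 2.619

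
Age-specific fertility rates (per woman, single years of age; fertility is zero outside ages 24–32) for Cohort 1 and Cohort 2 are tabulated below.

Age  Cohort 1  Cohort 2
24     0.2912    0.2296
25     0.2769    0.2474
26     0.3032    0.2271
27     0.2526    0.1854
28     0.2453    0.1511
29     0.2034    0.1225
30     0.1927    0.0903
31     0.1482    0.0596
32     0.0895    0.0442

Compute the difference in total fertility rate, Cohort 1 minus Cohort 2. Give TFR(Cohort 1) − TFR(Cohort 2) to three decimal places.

0.646

Cohort 1:
  Sum of ASFRs = 0.2912 + 0.2769 + 0.3032 + 0.2526 + 0.2453 + 0.2034 + 0.1927 + 0.1482 + 0.0895 = 2.0030
  TFR = 2.003
Cohort 2:
  Sum of ASFRs = 0.2296 + 0.2474 + 0.2271 + 0.1854 + 0.1511 + 0.1225 + 0.0903 + 0.0596 + 0.0442 = 1.3572
  TFR = 1.3572
Difference = 2.003 − 1.3572 = 0.6458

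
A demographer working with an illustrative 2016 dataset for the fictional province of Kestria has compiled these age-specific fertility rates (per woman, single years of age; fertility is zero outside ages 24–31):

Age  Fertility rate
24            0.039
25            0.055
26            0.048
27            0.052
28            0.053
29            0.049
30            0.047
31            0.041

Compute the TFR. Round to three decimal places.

Sum of ASFRs = 0.039 + 0.055 + 0.048 + 0.052 + 0.053 + 0.049 + 0.047 + 0.041 = 0.384
TFR = 0.384

0.384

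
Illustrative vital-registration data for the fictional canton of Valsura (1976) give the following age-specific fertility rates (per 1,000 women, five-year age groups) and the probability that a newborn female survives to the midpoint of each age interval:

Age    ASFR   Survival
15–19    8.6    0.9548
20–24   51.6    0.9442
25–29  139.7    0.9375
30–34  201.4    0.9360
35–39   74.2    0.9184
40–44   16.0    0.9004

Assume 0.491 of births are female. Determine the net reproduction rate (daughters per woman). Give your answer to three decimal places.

Proportion female at birth = 0.491.
Each age group contributes 5 × ASFR × survival:
  15–19: 5 × 8.6/1000 × 0.9548 = 0.04106
  20–24: 5 × 51.6/1000 × 0.9442 = 0.24360
  25–29: 5 × 139.7/1000 × 0.9375 = 0.65484
  30–34: 5 × 201.4/1000 × 0.9360 = 0.94255
  35–39: 5 × 74.2/1000 × 0.9184 = 0.34073
  40–44: 5 × 16.0/1000 × 0.9004 = 0.07203
Sum = 2.29481
NRR = 0.491 × 2.29481 = 1.12675
NRR > 1, so each generation more than replaces itself.

1.127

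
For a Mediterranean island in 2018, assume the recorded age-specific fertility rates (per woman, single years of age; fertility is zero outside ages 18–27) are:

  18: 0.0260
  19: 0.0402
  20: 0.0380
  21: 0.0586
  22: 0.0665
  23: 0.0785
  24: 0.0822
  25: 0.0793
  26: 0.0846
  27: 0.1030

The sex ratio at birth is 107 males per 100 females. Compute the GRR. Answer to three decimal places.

Proportion female at birth = 100 / (100 + 107) = 0.48309.
Sum of ASFRs = 0.0260 + 0.0402 + 0.0380 + 0.0586 + 0.0665 + 0.0785 + 0.0822 + 0.0793 + 0.0846 + 0.1030 = 0.6569
TFR = 0.6569
GRR = 0.48309 × 0.6569 = 0.31734

0.317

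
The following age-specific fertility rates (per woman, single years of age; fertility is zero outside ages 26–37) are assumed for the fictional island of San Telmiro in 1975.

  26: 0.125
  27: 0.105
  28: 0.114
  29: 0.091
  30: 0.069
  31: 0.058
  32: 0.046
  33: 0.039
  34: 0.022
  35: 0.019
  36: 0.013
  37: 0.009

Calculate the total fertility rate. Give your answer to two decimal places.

Sum of ASFRs = 0.125 + 0.105 + 0.114 + 0.091 + 0.069 + 0.058 + 0.046 + 0.039 + 0.022 + 0.019 + 0.013 + 0.009 = 0.710
TFR = 0.71

0.71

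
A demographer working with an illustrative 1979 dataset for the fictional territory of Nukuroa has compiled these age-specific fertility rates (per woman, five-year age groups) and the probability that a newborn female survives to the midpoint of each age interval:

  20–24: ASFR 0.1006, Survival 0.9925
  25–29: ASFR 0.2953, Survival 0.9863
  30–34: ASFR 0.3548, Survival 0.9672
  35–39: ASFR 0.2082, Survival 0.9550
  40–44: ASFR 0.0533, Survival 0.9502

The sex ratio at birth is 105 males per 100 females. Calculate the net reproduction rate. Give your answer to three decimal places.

2.399

Proportion female at birth = 100 / (100 + 105) = 0.48780.
Per-age-group product (5 × ASFR × survival probability):
  20–24: 5 × 0.1006 × 0.9925 = 0.49923
  25–29: 5 × 0.2953 × 0.9863 = 1.45627
  30–34: 5 × 0.3548 × 0.9672 = 1.71581
  35–39: 5 × 0.2082 × 0.9550 = 0.99416
  40–44: 5 × 0.0533 × 0.9502 = 0.25323
Sum = 4.91870
NRR = 0.48780 × 4.91870 = 2.39934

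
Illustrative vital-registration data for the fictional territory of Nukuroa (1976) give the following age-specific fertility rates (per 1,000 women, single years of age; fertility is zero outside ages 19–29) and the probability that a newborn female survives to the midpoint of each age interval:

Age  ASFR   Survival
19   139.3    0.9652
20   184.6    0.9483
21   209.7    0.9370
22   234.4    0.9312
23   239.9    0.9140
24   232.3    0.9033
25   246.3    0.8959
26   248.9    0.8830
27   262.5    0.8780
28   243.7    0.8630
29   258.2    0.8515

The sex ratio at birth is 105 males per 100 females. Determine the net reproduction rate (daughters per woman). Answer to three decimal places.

1.100

Proportion female at birth = 100 / (100 + 105) = 0.48780.
Weighting each age-specific rate by interval width and survival:
  19: 1 × 139.3/1000 × 0.9652 = 0.13445
  20: 1 × 184.6/1000 × 0.9483 = 0.17506
  21: 1 × 209.7/1000 × 0.9370 = 0.19649
  22: 1 × 234.4/1000 × 0.9312 = 0.21827
  23: 1 × 239.9/1000 × 0.9140 = 0.21927
  24: 1 × 232.3/1000 × 0.9033 = 0.20984
  25: 1 × 246.3/1000 × 0.8959 = 0.22066
  26: 1 × 248.9/1000 × 0.8830 = 0.21978
  27: 1 × 262.5/1000 × 0.8780 = 0.23048
  28: 1 × 243.7/1000 × 0.8630 = 0.21031
  29: 1 × 258.2/1000 × 0.8515 = 0.21986
Sum = 2.25447
NRR = 0.48780 × 2.25447 = 1.09973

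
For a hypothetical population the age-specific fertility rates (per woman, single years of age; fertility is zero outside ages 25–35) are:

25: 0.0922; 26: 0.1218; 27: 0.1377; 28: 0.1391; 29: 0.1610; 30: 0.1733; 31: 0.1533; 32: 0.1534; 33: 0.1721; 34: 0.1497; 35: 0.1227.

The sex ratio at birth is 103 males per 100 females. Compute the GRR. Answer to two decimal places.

0.78

Proportion female at birth = 100 / (100 + 103) = 0.49261.
Sum of ASFRs = 0.0922 + 0.1218 + 0.1377 + 0.1391 + 0.1610 + 0.1733 + 0.1533 + 0.1534 + 0.1721 + 0.1497 + 0.1227 = 1.5763
TFR = 1.5763
GRR = 0.49261 × 1.5763 = 0.77650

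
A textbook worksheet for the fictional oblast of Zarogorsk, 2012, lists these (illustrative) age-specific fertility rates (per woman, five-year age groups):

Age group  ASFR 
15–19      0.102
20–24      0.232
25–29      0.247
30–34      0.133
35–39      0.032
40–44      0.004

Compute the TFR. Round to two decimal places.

Sum of ASFRs = 0.102 + 0.232 + 0.247 + 0.133 + 0.032 + 0.004 = 0.750
TFR = 5 × 0.750 = 3.75

3.75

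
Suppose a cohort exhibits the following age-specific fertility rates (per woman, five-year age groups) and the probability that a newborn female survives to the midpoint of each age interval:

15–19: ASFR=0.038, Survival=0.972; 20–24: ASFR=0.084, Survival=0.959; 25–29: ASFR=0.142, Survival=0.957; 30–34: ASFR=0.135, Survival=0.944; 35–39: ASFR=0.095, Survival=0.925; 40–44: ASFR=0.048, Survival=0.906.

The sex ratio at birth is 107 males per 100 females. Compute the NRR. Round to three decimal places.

1.237

Proportion female at birth = 100 / (100 + 107) = 0.48309.
Each age group contributes 5 × ASFR × survival:
  15–19: 5 × 0.038 × 0.972 = 0.18468
  20–24: 5 × 0.084 × 0.959 = 0.40278
  25–29: 5 × 0.142 × 0.957 = 0.67947
  30–34: 5 × 0.135 × 0.944 = 0.63720
  35–39: 5 × 0.095 × 0.925 = 0.43938
  40–44: 5 × 0.048 × 0.906 = 0.21744
Sum = 2.56095
NRR = 0.48309 × 2.56095 = 1.23717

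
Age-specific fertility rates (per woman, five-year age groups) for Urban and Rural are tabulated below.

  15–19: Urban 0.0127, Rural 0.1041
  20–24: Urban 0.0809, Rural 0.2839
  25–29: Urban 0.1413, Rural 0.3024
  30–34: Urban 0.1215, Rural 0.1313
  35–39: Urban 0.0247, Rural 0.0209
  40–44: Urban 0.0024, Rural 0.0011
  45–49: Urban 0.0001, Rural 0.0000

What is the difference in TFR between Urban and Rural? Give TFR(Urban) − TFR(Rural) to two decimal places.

Urban:
  Sum of ASFRs = 0.0127 + 0.0809 + 0.1413 + 0.1215 + 0.0247 + 0.0024 + 0.0001 = 0.3836
  TFR = 5 × 0.3836 = 1.918
Rural:
  Sum of ASFRs = 0.1041 + 0.2839 + 0.3024 + 0.1313 + 0.0209 + 0.0011 + 0.0000 = 0.8437
  TFR = 5 × 0.8437 = 4.2185
Difference = 1.918 − 4.2185 = -2.3005

-2.30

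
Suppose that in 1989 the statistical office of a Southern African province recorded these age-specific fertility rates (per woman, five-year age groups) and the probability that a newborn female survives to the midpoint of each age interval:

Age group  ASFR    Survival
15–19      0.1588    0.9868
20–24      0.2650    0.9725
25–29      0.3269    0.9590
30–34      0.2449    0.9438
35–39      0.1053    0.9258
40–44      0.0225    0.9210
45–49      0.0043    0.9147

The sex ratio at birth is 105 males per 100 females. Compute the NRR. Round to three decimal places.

2.637

Proportion female at birth = 100 / (100 + 105) = 0.48780.
Survival-weighted fertility by age (5·fₓ·Sₓ):
  15–19: 5 × 0.1588 × 0.9868 = 0.78352
  20–24: 5 × 0.2650 × 0.9725 = 1.28856
  25–29: 5 × 0.3269 × 0.9590 = 1.56749
  30–34: 5 × 0.2449 × 0.9438 = 1.15568
  35–39: 5 × 0.1053 × 0.9258 = 0.48743
  40–44: 5 × 0.0225 × 0.9210 = 0.10361
  45–49: 5 × 0.0043 × 0.9147 = 0.01967
Sum = 5.40596
NRR = 0.48780 × 5.40596 = 2.63703
NRR > 1, so each generation more than replaces itself.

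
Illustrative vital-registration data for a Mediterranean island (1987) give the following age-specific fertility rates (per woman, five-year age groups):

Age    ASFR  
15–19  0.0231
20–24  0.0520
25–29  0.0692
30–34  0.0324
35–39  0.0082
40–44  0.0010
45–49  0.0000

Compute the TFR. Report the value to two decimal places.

Sum of ASFRs = 0.0231 + 0.0520 + 0.0692 + 0.0324 + 0.0082 + 0.0010 + 0.0000 = 0.1859
TFR = 5 × 0.1859 = 0.9295

0.93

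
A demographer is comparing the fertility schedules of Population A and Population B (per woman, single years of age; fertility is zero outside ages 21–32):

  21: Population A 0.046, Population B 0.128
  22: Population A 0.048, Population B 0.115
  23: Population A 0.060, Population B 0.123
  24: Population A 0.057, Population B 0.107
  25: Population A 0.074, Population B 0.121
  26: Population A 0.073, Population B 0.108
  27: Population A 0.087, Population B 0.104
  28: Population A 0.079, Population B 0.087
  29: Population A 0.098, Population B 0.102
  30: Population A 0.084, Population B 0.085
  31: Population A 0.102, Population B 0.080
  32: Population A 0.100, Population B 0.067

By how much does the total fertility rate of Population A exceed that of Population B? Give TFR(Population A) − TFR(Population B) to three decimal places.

-0.319

Population A:
  Sum of ASFRs = 0.046 + 0.048 + 0.060 + 0.057 + 0.074 + 0.073 + 0.087 + 0.079 + 0.098 + 0.084 + 0.102 + 0.100 = 0.908
  TFR = 0.908
Population B:
  Sum of ASFRs = 0.128 + 0.115 + 0.123 + 0.107 + 0.121 + 0.108 + 0.104 + 0.087 + 0.102 + 0.085 + 0.080 + 0.067 = 1.227
  TFR = 1.227
Difference = 0.908 − 1.227 = -0.319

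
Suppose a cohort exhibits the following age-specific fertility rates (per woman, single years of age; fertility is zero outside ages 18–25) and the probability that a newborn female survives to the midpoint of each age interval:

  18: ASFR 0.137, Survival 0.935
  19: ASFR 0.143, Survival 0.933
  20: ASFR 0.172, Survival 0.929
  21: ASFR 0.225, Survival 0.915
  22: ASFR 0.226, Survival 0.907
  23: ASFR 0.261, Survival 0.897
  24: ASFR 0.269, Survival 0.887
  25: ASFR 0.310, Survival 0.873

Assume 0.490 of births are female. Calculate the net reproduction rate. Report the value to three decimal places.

0.772

Proportion female at birth = 0.490.
Survival-weighted fertility by age (1·fₓ·Sₓ):
  18: 1 × 0.137 × 0.935 = 0.12810
  19: 1 × 0.143 × 0.933 = 0.13342
  20: 1 × 0.172 × 0.929 = 0.15979
  21: 1 × 0.225 × 0.915 = 0.20588
  22: 1 × 0.226 × 0.907 = 0.20498
  23: 1 × 0.261 × 0.897 = 0.23412
  24: 1 × 0.269 × 0.887 = 0.23860
  25: 1 × 0.310 × 0.873 = 0.27063
Sum = 1.57552
NRR = 0.490 × 1.57552 = 0.77200
NRR < 1, so the cohort does not fully replace itself.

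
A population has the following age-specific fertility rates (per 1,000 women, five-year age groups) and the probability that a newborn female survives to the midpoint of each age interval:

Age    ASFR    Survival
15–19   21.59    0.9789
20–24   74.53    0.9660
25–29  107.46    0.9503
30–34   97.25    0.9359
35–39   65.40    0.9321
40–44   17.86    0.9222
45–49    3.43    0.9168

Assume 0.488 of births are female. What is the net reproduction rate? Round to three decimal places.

Proportion female at birth = 0.488.
Per-age-group product (5 × ASFR × survival probability):
  15–19: 5 × 21.59/1000 × 0.9789 = 0.10567
  20–24: 5 × 74.53/1000 × 0.9660 = 0.35998
  25–29: 5 × 107.46/1000 × 0.9503 = 0.51060
  30–34: 5 × 97.25/1000 × 0.9359 = 0.45508
  35–39: 5 × 65.40/1000 × 0.9321 = 0.30480
  40–44: 5 × 17.86/1000 × 0.9222 = 0.08235
  45–49: 5 × 3.43/1000 × 0.9168 = 0.01572
Sum = 1.83420
NRR = 0.488 × 1.83420 = 0.89509
With NRR below 1 the population is below replacement fertility.

0.895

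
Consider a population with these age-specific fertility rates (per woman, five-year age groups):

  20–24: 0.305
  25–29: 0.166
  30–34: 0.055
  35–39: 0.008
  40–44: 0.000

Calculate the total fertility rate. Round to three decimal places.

Sum of ASFRs = 0.305 + 0.166 + 0.055 + 0.008 + 0.000 = 0.534
TFR = 5 × 0.534 = 2.67

2.670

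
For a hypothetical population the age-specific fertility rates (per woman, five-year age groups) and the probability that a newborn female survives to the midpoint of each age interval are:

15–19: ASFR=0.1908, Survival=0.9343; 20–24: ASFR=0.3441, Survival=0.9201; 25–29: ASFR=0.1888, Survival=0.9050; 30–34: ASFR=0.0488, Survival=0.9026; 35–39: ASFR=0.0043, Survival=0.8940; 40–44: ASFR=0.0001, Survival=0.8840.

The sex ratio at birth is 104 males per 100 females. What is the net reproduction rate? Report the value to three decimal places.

1.749

Proportion female at birth = 100 / (100 + 104) = 0.49020.
Per-age-group product (5 × ASFR × survival probability):
  15–19: 5 × 0.1908 × 0.9343 = 0.89132
  20–24: 5 × 0.3441 × 0.9201 = 1.58303
  25–29: 5 × 0.1888 × 0.9050 = 0.85432
  30–34: 5 × 0.0488 × 0.9026 = 0.22023
  35–39: 5 × 0.0043 × 0.8940 = 0.01922
  40–44: 5 × 0.0001 × 0.8840 = 0.00044
Sum = 3.56856
NRR = 0.49020 × 3.56856 = 1.74931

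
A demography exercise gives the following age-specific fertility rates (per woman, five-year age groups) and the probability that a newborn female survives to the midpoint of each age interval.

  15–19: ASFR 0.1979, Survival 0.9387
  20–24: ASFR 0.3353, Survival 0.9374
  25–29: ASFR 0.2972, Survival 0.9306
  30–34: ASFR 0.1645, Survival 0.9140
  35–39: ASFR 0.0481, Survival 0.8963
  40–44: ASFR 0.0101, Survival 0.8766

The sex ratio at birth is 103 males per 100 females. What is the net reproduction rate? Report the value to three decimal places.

2.411

Proportion female at birth = 100 / (100 + 103) = 0.49261.
Survival-weighted fertility by age (5·fₓ·Sₓ):
  15–19: 5 × 0.1979 × 0.9387 = 0.92884
  20–24: 5 × 0.3353 × 0.9374 = 1.57155
  25–29: 5 × 0.2972 × 0.9306 = 1.38287
  30–34: 5 × 0.1645 × 0.9140 = 0.75177
  35–39: 5 × 0.0481 × 0.8963 = 0.21556
  40–44: 5 × 0.0101 × 0.8766 = 0.04427
Sum = 4.89486
NRR = 0.49261 × 4.89486 = 2.41126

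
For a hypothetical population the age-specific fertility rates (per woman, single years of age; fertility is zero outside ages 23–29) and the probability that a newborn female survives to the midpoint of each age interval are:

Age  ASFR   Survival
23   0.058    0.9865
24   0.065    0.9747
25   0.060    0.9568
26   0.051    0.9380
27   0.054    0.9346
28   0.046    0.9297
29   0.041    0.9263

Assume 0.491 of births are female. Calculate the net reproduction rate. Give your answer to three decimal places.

0.175

Proportion female at birth = 0.491.
Weighting each age-specific rate by interval width and survival:
  23: 1 × 0.058 × 0.9865 = 0.05722
  24: 1 × 0.065 × 0.9747 = 0.06336
  25: 1 × 0.060 × 0.9568 = 0.05741
  26: 1 × 0.051 × 0.9380 = 0.04784
  27: 1 × 0.054 × 0.9346 = 0.05047
  28: 1 × 0.046 × 0.9297 = 0.04277
  29: 1 × 0.041 × 0.9263 = 0.03798
Sum = 0.35705
NRR = 0.491 × 0.35705 = 0.17531
With NRR below 1 the population is below replacement fertility.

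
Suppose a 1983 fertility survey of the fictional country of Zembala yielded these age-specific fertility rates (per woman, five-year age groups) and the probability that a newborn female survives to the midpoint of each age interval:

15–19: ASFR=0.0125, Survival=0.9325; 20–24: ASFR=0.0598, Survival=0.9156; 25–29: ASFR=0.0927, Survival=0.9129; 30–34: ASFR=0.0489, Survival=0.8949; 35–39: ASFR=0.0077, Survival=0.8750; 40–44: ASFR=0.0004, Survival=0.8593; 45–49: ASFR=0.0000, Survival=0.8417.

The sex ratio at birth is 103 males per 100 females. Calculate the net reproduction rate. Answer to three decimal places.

Proportion female at birth = 100 / (100 + 103) = 0.49261.
Each age group contributes 5 × ASFR × survival:
  15–19: 5 × 0.0125 × 0.9325 = 0.05828
  20–24: 5 × 0.0598 × 0.9156 = 0.27376
  25–29: 5 × 0.0927 × 0.9129 = 0.42313
  30–34: 5 × 0.0489 × 0.8949 = 0.21880
  35–39: 5 × 0.0077 × 0.8750 = 0.03369
  40–44: 5 × 0.0004 × 0.8593 = 0.00172
  45–49: 5 × 0.0000 × 0.8417 = 0.00000
Sum = 1.00938
NRR = 0.49261 × 1.00938 = 0.49723
NRR < 1, so the cohort does not fully replace itself.

0.497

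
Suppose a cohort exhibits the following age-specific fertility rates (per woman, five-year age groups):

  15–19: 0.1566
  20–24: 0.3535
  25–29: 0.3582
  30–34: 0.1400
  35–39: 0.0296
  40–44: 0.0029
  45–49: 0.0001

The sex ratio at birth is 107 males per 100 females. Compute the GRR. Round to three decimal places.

2.514

Proportion female at birth = 100 / (100 + 107) = 0.48309.
Sum of ASFRs = 0.1566 + 0.3535 + 0.3582 + 0.1400 + 0.0296 + 0.0029 + 0.0001 = 1.0409
TFR = 5 × 1.0409 = 5.2045
GRR = 0.48309 × 5.2045 = 2.51424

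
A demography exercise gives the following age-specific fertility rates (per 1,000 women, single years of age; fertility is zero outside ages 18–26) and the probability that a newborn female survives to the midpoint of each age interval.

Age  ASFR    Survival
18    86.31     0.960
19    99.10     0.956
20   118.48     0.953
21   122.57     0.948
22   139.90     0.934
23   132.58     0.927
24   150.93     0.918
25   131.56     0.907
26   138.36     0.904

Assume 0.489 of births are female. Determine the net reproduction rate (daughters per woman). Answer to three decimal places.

Proportion female at birth = 0.489.
Weighting each age-specific rate by interval width and survival:
  18: 1 × 86.31/1000 × 0.960 = 0.08286
  19: 1 × 99.10/1000 × 0.956 = 0.09474
  20: 1 × 118.48/1000 × 0.953 = 0.11291
  21: 1 × 122.57/1000 × 0.948 = 0.11620
  22: 1 × 139.90/1000 × 0.934 = 0.13067
  23: 1 × 132.58/1000 × 0.927 = 0.12290
  24: 1 × 150.93/1000 × 0.918 = 0.13855
  25: 1 × 131.56/1000 × 0.907 = 0.11932
  26: 1 × 138.36/1000 × 0.904 = 0.12508
Sum = 1.04323
NRR = 0.489 × 1.04323 = 0.51014

0.510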